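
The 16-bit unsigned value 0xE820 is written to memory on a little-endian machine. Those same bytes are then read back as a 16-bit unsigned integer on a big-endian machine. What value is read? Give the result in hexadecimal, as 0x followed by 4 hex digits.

0x20E8

Stored little-endian, the bytes at ascending addresses are 20 E8.
Read back as big-endian, the last byte is least significant, giving 0x20E8.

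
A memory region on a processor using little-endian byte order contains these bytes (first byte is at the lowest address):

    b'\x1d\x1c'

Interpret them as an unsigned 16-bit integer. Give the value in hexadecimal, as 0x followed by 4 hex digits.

0x1C1D

In little-endian order the low byte comes first in memory.
Reassemble most-significant byte first: 1C 1D → 0x1C1D.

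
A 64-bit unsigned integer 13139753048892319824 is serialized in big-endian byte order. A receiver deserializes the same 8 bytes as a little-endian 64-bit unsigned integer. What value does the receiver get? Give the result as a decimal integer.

5776031258925029814

13139753048892319824 in 64-bit hexadecimal is 0xB659C7C7D3952850.
Stored big-endian, the bytes at ascending addresses are B6 59 C7 C7 D3 95 28 50.
Read back as little-endian, the first byte is least significant, giving 0x502895D3C7C759B6.
0x502895D3C7C759B6 = 5776031258925029814.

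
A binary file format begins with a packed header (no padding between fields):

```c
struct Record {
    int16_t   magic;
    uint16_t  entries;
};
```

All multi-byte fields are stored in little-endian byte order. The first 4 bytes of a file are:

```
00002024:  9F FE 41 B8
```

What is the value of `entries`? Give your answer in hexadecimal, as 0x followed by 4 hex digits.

0xB841

`entries` follows `magic` (2 bytes), so it starts at byte offset 2 and occupies 2 bytes.
Bytes at offsets 2..3: 41 B8.
Little-endian stores the least-significant byte at the lowest address.
Reassemble most-significant byte first: B8 41 → 0xB841.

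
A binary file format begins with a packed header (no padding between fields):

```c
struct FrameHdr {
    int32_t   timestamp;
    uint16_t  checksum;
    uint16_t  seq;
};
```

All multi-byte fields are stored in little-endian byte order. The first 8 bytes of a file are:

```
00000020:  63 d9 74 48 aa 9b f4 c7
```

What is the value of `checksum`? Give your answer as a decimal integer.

`checksum` follows `timestamp` (4 bytes), so it starts at byte offset 4 and occupies 2 bytes.
Bytes at offsets 4..5: AA 9B.
Little-endian stores the least-significant byte at the lowest address.
Reassemble most-significant byte first: 9B AA → 0x9BAA.
0x9BAA = 39850.

39850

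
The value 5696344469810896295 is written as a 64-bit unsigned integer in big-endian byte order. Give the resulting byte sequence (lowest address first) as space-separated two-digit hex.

4F 0D 7B 1D 61 56 DD A7

5696344469810896295 in hexadecimal, padded to 64 bits, is 0x4F0D7B1D6156DDA7.
Split into bytes (most-significant first): 4F 0D 7B 1D 61 56 DD A7.
Big-endian: lowest address holds the most-significant byte.
So the memory order matches the most-significant-first order: 4F 0D 7B 1D 61 56 DD A7.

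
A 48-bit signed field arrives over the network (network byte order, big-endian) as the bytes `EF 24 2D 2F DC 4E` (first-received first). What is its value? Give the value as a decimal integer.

-18536320738226

Big-endian stores the most-significant byte at the lowest address.
The bytes are already most-significant first: 0xEF242D2FDC4E.
Top bit is set, so as a signed 48-bit value this is 0xEF242D2FDC4E − 2^48 = -18536320738226.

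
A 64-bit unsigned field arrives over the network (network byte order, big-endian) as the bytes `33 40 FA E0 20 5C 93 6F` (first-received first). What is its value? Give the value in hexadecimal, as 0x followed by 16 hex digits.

In big-endian order the high byte comes first in memory.
The bytes are already most-significant first: 0x3340FAE0205C936F.

0x3340FAE0205C936F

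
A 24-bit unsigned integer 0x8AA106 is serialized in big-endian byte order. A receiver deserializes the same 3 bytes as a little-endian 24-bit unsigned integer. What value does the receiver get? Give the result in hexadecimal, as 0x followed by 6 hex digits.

Stored big-endian, the bytes at ascending addresses are 8A A1 06.
Read back as little-endian, the first byte is least significant, giving 0x06A18A.

0x06A18A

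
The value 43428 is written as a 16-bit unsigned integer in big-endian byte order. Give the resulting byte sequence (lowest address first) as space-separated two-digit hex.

43428 in hexadecimal, padded to 16 bits, is 0xA9A4.
Split into bytes (most-significant first): A9 A4.
Big-endian stores the most-significant byte at the lowest address.
So the memory order matches the most-significant-first order: A9 A4.

A9 A4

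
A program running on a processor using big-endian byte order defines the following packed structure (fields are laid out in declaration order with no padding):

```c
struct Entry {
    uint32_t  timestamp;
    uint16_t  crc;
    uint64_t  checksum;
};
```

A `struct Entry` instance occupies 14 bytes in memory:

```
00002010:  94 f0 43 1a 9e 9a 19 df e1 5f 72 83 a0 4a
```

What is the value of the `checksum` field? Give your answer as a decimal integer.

1864456570814046282

`checksum` follows `timestamp` (4 B), `crc` (2 B), so it starts at offset 4 + 2 = 6 and occupies 8 bytes.
Bytes at offsets 6..13: 19 DF E1 5F 72 83 A0 4A.
Big-endian: lowest address holds the most-significant byte.
The bytes are already most-significant first: 0x19DFE15F7283A04A.
0x19DFE15F7283A04A = 1864456570814046282.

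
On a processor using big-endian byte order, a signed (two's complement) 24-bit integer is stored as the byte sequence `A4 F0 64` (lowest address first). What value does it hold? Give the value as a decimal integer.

-5967772

In big-endian order the high byte comes first in memory.
The bytes are already most-significant first: 0xA4F064.
Top bit is set, so as a signed 24-bit value this is 0xA4F064 − 2^24 = -5967772.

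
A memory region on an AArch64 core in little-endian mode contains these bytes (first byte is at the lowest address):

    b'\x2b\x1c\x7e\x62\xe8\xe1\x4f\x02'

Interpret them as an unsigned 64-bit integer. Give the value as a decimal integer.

Little-endian stores the least-significant byte at the lowest address.
Reassemble most-significant byte first: 02 4F E1 E8 62 7E 1C 2B → 0x024FE1E8627E1C2B.
0x024FE1E8627E1C2B = 166600099437091883.

166600099437091883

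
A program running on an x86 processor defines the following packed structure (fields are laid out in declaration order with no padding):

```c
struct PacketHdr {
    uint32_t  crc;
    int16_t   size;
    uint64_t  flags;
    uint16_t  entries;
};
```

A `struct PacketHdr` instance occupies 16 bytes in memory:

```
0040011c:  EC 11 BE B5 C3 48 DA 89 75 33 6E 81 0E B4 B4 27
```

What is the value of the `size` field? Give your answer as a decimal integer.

`size` follows `crc` (4 bytes), so it starts at byte offset 4 and occupies 2 bytes.
Bytes at offsets 4..5: C3 48.
In little-endian order the low byte comes first in memory.
Reassemble most-significant byte first: 48 C3 → 0x48C3.
0x48C3 = 18627.

18627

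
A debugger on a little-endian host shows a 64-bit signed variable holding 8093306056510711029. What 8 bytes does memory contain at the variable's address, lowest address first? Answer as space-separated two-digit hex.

8093306056510711029 in hexadecimal, padded to 64 bits, is 0x705132FA6CD6A4F5.
Split into bytes (most-significant first): 70 51 32 FA 6C D6 A4 F5.
Little-endian: lowest address holds the least-significant byte.
So at ascending addresses the bytes are F5 A4 D6 6C FA 32 51 70.

F5 A4 D6 6C FA 32 51 70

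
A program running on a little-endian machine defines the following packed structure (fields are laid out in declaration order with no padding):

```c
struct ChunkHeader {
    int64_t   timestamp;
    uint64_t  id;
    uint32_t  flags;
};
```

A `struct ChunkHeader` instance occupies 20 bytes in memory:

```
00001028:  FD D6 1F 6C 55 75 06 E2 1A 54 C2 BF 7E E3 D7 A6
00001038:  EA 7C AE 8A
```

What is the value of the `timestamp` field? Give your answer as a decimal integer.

-2159909961530878211

`timestamp` is the first field, at byte offset 0, occupying 8 bytes.
Bytes at offsets 0..7: FD D6 1F 6C 55 75 06 E2.
Little-endian stores the least-significant byte at the lowest address.
Reassemble most-significant byte first: E2 06 75 55 6C 1F D6 FD → 0xE20675556C1FD6FD.
Top bit is set, so as a signed 64-bit value this is 0xE20675556C1FD6FD − 2^64 = -2159909961530878211.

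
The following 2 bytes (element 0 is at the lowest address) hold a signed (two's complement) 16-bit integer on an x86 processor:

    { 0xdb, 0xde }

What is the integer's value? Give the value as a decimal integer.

-8485

In little-endian order the low byte comes first in memory.
Reassemble most-significant byte first: DE DB → 0xDEDB.
Top bit is set, so as a signed 16-bit value this is 0xDEDB − 2^16 = -8485.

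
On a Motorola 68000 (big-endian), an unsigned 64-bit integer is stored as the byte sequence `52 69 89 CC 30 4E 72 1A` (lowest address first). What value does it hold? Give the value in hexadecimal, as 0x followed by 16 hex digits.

Big-endian: lowest address holds the most-significant byte.
The bytes are already most-significant first: 0x526989CC304E721A.

0x526989CC304E721A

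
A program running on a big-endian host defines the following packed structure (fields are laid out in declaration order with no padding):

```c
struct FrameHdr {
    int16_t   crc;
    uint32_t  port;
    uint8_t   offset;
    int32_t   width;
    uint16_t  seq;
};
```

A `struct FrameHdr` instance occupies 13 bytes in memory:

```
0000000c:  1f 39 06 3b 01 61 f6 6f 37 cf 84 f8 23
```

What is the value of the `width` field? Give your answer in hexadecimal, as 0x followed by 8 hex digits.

0x6F37CF84

`width` follows `crc` (2 B), `port` (4 B), `offset` (1 B), so it starts at offset 2 + 4 + 1 = 7 and occupies 4 bytes.
Bytes at offsets 7..10: 6F 37 CF 84.
In big-endian order the high byte comes first in memory.
The bytes are already most-significant first: 0x6F37CF84.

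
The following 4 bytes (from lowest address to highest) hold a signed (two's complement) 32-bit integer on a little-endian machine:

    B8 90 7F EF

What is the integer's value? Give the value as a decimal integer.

-276852552

Little-endian stores the least-significant byte at the lowest address.
Reassemble most-significant byte first: EF 7F 90 B8 → 0xEF7F90B8.
Top bit is set, so as a signed 32-bit value this is 0xEF7F90B8 − 2^32 = -276852552.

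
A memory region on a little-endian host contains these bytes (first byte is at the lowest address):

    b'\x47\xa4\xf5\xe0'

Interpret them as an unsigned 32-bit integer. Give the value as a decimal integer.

In little-endian order the low byte comes first in memory.
Reassemble most-significant byte first: E0 F5 A4 47 → 0xE0F5A447.
0xE0F5A447 = 3774194759.

3774194759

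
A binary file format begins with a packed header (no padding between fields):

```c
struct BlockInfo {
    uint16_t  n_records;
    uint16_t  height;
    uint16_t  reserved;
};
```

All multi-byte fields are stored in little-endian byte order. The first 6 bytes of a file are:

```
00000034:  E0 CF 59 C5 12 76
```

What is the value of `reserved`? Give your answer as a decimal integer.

30226

`reserved` follows `n_records` (2 B), `height` (2 B), so it starts at offset 2 + 2 = 4 and occupies 2 bytes.
Bytes at offsets 4..5: 12 76.
In little-endian order the low byte comes first in memory.
Reassemble most-significant byte first: 76 12 → 0x7612.
0x7612 = 30226.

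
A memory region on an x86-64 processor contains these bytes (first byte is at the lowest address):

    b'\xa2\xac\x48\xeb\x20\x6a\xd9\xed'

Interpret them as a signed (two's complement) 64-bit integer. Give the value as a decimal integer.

Little-endian stores the least-significant byte at the lowest address.
Reassemble most-significant byte first: ED D9 6A 20 EB 48 AC A2 → 0xEDD96A20EB48ACA2.
Top bit is set, so as a signed 64-bit value this is 0xEDD96A20EB48ACA2 − 2^64 = -1307897527155512158.

-1307897527155512158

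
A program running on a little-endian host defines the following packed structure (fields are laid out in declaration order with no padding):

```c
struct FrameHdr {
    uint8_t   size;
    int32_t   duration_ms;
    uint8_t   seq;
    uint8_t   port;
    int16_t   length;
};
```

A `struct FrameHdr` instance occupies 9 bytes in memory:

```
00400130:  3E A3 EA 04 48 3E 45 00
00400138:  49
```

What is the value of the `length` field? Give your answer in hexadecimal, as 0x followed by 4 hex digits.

0x4900

`length` follows `size` (1 B), `duration_ms` (4 B), `seq` (1 B), `port` (1 B), so it starts at offset 1 + 4 + 1 + 1 = 7 and occupies 2 bytes.
Bytes at offsets 7..8: 00 49.
Little-endian stores the least-significant byte at the lowest address.
Reassemble most-significant byte first: 49 00 → 0x4900.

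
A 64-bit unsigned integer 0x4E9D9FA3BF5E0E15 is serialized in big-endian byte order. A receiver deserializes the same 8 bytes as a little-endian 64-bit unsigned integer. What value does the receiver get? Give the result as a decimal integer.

1517254301647347022

Stored big-endian, the bytes at ascending addresses are 4E 9D 9F A3 BF 5E 0E 15.
Read back as little-endian, the first byte is least significant, giving 0x150E5EBFA39F9D4E.
0x150E5EBFA39F9D4E = 1517254301647347022.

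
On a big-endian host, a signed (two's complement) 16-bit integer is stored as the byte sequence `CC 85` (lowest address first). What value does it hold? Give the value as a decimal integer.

-13179

In big-endian order the high byte comes first in memory.
The bytes are already most-significant first: 0xCC85.
Top bit is set, so as a signed 16-bit value this is 0xCC85 − 2^16 = -13179.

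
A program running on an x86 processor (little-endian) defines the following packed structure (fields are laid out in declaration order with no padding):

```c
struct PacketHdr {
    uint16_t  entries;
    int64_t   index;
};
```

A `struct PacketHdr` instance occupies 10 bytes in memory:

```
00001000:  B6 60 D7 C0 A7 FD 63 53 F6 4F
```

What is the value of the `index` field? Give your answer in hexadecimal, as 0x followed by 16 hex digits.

0x4FF65363FDA7C0D7

`index` follows `entries` (2 bytes), so it starts at byte offset 2 and occupies 8 bytes.
Bytes at offsets 2..9: D7 C0 A7 FD 63 53 F6 4F.
Little-endian: lowest address holds the least-significant byte.
Reassemble most-significant byte first: 4F F6 53 63 FD A7 C0 D7 → 0x4FF65363FDA7C0D7.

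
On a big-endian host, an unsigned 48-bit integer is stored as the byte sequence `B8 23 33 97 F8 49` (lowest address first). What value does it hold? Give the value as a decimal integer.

In big-endian order the high byte comes first in memory.
The bytes are already most-significant first: 0xB8233397F849.
0xB8233397F849 = 202461328963657.

202461328963657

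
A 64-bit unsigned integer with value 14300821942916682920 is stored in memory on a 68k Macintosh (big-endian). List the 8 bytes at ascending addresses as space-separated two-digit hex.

C6 76 B9 C9 BF A9 14 A8

14300821942916682920 in hexadecimal, padded to 64 bits, is 0xC676B9C9BFA914A8.
Split into bytes (most-significant first): C6 76 B9 C9 BF A9 14 A8.
Big-endian: lowest address holds the most-significant byte.
So the memory order matches the most-significant-first order: C6 76 B9 C9 BF A9 14 A8.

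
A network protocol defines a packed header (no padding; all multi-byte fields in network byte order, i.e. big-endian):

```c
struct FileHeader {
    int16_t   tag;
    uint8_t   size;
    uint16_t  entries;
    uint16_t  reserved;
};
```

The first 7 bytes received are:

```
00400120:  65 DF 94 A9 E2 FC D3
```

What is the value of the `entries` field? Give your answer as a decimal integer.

`entries` follows `tag` (2 B), `size` (1 B), so it starts at offset 2 + 1 = 3 and occupies 2 bytes.
Bytes at offsets 3..4: A9 E2.
Big-endian stores the most-significant byte at the lowest address.
The bytes are already most-significant first: 0xA9E2.
0xA9E2 = 43490.

43490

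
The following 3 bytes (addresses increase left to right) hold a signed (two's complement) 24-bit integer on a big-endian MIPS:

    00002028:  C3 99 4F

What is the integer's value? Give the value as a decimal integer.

-3958449

Big-endian stores the most-significant byte at the lowest address.
The bytes are already most-significant first: 0xC3994F.
Top bit is set, so as a signed 24-bit value this is 0xC3994F − 2^24 = -3958449.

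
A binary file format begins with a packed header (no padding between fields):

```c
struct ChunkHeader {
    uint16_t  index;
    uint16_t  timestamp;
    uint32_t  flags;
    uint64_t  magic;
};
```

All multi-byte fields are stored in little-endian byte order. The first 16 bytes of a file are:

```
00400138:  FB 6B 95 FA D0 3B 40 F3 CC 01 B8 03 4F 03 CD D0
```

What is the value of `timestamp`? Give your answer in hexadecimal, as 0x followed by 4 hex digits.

0xFA95

`timestamp` follows `index` (2 bytes), so it starts at byte offset 2 and occupies 2 bytes.
Bytes at offsets 2..3: 95 FA.
Little-endian stores the least-significant byte at the lowest address.
Reassemble most-significant byte first: FA 95 → 0xFA95.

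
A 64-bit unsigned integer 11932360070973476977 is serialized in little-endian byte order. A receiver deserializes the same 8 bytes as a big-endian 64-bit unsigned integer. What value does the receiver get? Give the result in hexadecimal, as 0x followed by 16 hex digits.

0x71D06DA2434298A5

11932360070973476977 in 64-bit hexadecimal is 0xA5984243A26DD071.
Stored little-endian, the bytes at ascending addresses are 71 D0 6D A2 43 42 98 A5.
Read back as big-endian, the last byte is least significant, giving 0x71D06DA2434298A5.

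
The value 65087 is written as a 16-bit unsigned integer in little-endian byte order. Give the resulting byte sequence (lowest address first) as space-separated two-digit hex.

65087 in hexadecimal, padded to 16 bits, is 0xFE3F.
Split into bytes (most-significant first): FE 3F.
Little-endian: lowest address holds the least-significant byte.
So at ascending addresses the bytes are 3F FE.

3F FE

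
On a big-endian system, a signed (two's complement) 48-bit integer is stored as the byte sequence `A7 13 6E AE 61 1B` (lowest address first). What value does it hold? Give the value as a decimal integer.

-97773073571557

Big-endian stores the most-significant byte at the lowest address.
The bytes are already most-significant first: 0xA7136EAE611B.
Top bit is set, so as a signed 48-bit value this is 0xA7136EAE611B − 2^48 = -97773073571557.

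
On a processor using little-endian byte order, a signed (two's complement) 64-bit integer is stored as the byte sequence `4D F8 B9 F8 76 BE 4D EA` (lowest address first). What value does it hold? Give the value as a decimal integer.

-1563384077439338419

In little-endian order the low byte comes first in memory.
Reassemble most-significant byte first: EA 4D BE 76 F8 B9 F8 4D → 0xEA4DBE76F8B9F84D.
Top bit is set, so as a signed 64-bit value this is 0xEA4DBE76F8B9F84D − 2^64 = -1563384077439338419.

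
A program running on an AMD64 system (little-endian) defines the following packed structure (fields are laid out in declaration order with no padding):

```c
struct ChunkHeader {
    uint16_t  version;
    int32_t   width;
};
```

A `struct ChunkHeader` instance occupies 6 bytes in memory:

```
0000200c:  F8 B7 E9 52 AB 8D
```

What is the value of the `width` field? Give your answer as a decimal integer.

-1918151959

`width` follows `version` (2 bytes), so it starts at byte offset 2 and occupies 4 bytes.
Bytes at offsets 2..5: E9 52 AB 8D.
In little-endian order the low byte comes first in memory.
Reassemble most-significant byte first: 8D AB 52 E9 → 0x8DAB52E9.
Top bit is set, so as a signed 32-bit value this is 0x8DAB52E9 − 2^32 = -1918151959.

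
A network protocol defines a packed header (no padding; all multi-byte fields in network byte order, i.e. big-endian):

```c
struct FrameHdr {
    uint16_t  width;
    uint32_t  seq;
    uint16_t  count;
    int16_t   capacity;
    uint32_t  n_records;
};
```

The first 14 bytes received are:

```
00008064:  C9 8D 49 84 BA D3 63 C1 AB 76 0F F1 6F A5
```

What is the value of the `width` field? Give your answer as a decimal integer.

51597

`width` is the first field, at byte offset 0, occupying 2 bytes.
Bytes at offsets 0..1: C9 8D.
In big-endian order the high byte comes first in memory.
The bytes are already most-significant first: 0xC98D.
0xC98D = 51597.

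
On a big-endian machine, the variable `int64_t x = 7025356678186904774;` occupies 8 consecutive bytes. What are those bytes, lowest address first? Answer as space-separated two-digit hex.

7025356678186904774 in hexadecimal, padded to 64 bits, is 0x617F14AD47BFACC6.
Split into bytes (most-significant first): 61 7F 14 AD 47 BF AC C6.
Big-endian stores the most-significant byte at the lowest address.
So the memory order matches the most-significant-first order: 61 7F 14 AD 47 BF AC C6.

61 7F 14 AD 47 BF AC C6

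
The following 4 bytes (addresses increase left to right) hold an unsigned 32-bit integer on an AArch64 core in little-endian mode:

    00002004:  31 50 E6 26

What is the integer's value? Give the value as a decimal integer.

Little-endian stores the least-significant byte at the lowest address.
Reassemble most-significant byte first: 26 E6 50 31 → 0x26E65031.
0x26E65031 = 652628017.

652628017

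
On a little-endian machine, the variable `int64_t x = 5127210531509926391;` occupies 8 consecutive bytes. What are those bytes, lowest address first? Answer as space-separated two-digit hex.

5127210531509926391 in hexadecimal, padded to 64 bits, is 0x472782D0334A79F7.
Split into bytes (most-significant first): 47 27 82 D0 33 4A 79 F7.
Little-endian stores the least-significant byte at the lowest address.
So at ascending addresses the bytes are F7 79 4A 33 D0 82 27 47.

F7 79 4A 33 D0 82 27 47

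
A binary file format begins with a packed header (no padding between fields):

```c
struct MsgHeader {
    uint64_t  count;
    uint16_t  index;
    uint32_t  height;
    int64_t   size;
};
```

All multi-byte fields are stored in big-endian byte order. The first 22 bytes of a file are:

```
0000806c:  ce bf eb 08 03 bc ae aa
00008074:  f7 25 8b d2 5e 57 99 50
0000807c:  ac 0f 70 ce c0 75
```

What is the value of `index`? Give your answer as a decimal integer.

63269

`index` follows `count` (8 bytes), so it starts at byte offset 8 and occupies 2 bytes.
Bytes at offsets 8..9: F7 25.
In big-endian order the high byte comes first in memory.
The bytes are already most-significant first: 0xF725.
0xF725 = 63269.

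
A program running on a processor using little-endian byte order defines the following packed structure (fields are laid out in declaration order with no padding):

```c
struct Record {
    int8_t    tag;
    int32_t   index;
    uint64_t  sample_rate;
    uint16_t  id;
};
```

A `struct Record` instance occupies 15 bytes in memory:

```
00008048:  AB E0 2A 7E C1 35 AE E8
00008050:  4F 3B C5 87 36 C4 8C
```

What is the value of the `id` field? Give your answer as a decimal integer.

`id` follows `tag` (1 B), `index` (4 B), `sample_rate` (8 B), so it starts at offset 1 + 4 + 8 = 13 and occupies 2 bytes.
Bytes at offsets 13..14: C4 8C.
Little-endian stores the least-significant byte at the lowest address.
Reassemble most-significant byte first: 8C C4 → 0x8CC4.
0x8CC4 = 36036.

36036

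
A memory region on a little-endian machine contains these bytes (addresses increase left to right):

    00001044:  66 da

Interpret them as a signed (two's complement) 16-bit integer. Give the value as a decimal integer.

In little-endian order the low byte comes first in memory.
Reassemble most-significant byte first: DA 66 → 0xDA66.
Top bit is set, so as a signed 16-bit value this is 0xDA66 − 2^16 = -9626.

-9626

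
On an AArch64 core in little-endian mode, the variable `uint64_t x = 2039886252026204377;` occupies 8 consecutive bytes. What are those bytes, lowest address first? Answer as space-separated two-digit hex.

2039886252026204377 in hexadecimal, padded to 64 bits, is 0x1C4F21BD0A3990D9.
Split into bytes (most-significant first): 1C 4F 21 BD 0A 39 90 D9.
In little-endian order the low byte comes first in memory.
So at ascending addresses the bytes are D9 90 39 0A BD 21 4F 1C.

D9 90 39 0A BD 21 4F 1C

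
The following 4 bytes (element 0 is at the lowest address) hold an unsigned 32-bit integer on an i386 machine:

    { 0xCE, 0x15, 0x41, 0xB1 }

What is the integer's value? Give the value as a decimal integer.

2973832654

In little-endian order the low byte comes first in memory.
Reassemble most-significant byte first: B1 41 15 CE → 0xB14115CE.
0xB14115CE = 2973832654.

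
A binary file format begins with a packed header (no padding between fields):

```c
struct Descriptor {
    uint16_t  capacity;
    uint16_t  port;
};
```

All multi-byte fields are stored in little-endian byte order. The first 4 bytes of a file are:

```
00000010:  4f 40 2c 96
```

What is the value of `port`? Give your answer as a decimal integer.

38444

`port` follows `capacity` (2 bytes), so it starts at byte offset 2 and occupies 2 bytes.
Bytes at offsets 2..3: 2C 96.
Little-endian stores the least-significant byte at the lowest address.
Reassemble most-significant byte first: 96 2C → 0x962C.
0x962C = 38444.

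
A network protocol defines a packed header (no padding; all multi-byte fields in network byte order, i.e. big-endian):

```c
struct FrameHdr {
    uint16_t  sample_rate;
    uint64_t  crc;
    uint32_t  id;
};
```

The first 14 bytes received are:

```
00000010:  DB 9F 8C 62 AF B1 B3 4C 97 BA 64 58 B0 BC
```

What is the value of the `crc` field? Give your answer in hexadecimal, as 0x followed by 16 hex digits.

`crc` follows `sample_rate` (2 bytes), so it starts at byte offset 2 and occupies 8 bytes.
Bytes at offsets 2..9: 8C 62 AF B1 B3 4C 97 BA.
In big-endian order the high byte comes first in memory.
The bytes are already most-significant first: 0x8C62AFB1B34C97BA.

0x8C62AFB1B34C97BA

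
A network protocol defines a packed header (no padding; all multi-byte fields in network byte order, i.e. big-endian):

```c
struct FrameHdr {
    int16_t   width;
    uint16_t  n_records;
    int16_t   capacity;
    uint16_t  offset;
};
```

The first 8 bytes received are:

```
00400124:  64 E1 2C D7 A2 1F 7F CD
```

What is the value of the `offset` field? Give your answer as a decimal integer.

32717

`offset` follows `width` (2 B), `n_records` (2 B), `capacity` (2 B), so it starts at offset 2 + 2 + 2 = 6 and occupies 2 bytes.
Bytes at offsets 6..7: 7F CD.
Big-endian stores the most-significant byte at the lowest address.
The bytes are already most-significant first: 0x7FCD.
0x7FCD = 32717.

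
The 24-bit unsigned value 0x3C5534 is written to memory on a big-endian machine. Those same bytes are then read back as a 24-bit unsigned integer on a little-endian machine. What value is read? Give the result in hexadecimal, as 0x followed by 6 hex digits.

0x34553C

Stored big-endian, the bytes at ascending addresses are 3C 55 34.
Read back as little-endian, the first byte is least significant, giving 0x34553C.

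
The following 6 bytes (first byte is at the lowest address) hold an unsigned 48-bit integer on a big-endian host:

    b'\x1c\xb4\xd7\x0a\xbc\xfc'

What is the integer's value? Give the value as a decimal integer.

31563027496188

In big-endian order the high byte comes first in memory.
The bytes are already most-significant first: 0x1CB4D70ABCFC.
0x1CB4D70ABCFC = 31563027496188.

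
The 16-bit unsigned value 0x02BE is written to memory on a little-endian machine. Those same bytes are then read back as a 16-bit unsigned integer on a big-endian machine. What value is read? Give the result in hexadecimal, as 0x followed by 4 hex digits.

0xBE02

Stored little-endian, the bytes at ascending addresses are BE 02.
Read back as big-endian, the last byte is least significant, giving 0xBE02.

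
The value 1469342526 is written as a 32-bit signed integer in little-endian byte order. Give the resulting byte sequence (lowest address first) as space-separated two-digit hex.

3E 63 94 57

1469342526 in hexadecimal, padded to 32 bits, is 0x5794633E.
Split into bytes (most-significant first): 57 94 63 3E.
In little-endian order the low byte comes first in memory.
So at ascending addresses the bytes are 3E 63 94 57.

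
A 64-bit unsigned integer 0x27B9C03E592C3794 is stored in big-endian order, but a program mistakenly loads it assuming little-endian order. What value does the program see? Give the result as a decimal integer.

Stored big-endian, the bytes at ascending addresses are 27 B9 C0 3E 59 2C 37 94.
Read back as little-endian, the first byte is least significant, giving 0x94372C593EC0B927.
0x94372C593EC0B927 = 10680053803148949799.

10680053803148949799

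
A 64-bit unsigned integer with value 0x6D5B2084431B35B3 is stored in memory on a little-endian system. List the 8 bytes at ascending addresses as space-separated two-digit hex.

Split into bytes (most-significant first): 6D 5B 20 84 43 1B 35 B3.
Little-endian: lowest address holds the least-significant byte.
So at ascending addresses the bytes are B3 35 1B 43 84 20 5B 6D.

B3 35 1B 43 84 20 5B 6D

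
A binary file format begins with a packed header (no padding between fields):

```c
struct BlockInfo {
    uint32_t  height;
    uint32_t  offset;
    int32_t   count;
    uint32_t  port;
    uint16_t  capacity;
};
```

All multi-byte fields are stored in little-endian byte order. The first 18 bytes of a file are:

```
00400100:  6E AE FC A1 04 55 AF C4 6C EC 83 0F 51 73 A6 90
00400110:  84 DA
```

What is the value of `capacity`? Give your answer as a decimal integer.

`capacity` follows `height` (4 B), `offset` (4 B), `count` (4 B), `port` (4 B), so it starts at offset 4 + 4 + 4 + 4 = 16 and occupies 2 bytes.
Bytes at offsets 16..17: 84 DA.
Little-endian: lowest address holds the least-significant byte.
Reassemble most-significant byte first: DA 84 → 0xDA84.
0xDA84 = 55940.

55940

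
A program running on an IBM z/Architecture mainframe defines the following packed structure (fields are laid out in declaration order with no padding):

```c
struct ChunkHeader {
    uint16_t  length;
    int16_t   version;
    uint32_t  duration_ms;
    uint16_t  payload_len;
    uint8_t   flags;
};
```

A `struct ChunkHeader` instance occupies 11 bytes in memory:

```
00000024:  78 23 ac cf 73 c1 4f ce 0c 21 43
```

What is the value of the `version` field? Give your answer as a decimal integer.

-21297

`version` follows `length` (2 bytes), so it starts at byte offset 2 and occupies 2 bytes.
Bytes at offsets 2..3: AC CF.
Big-endian stores the most-significant byte at the lowest address.
The bytes are already most-significant first: 0xACCF.
Top bit is set, so as a signed 16-bit value this is 0xACCF − 2^16 = -21297.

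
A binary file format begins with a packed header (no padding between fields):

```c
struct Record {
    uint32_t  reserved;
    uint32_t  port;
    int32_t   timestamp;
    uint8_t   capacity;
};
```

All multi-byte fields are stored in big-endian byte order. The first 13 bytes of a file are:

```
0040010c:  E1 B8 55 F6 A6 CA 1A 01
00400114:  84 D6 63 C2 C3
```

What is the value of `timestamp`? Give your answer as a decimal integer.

`timestamp` follows `reserved` (4 B), `port` (4 B), so it starts at offset 4 + 4 = 8 and occupies 4 bytes.
Bytes at offsets 8..11: 84 D6 63 C2.
In big-endian order the high byte comes first in memory.
The bytes are already most-significant first: 0x84D663C2.
Top bit is set, so as a signed 32-bit value this is 0x84D663C2 − 2^32 = -2066324542.

-2066324542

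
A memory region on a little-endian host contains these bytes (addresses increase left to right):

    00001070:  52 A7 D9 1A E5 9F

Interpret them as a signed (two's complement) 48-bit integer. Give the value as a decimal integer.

-105668629911726

Little-endian stores the least-significant byte at the lowest address.
Reassemble most-significant byte first: 9F E5 1A D9 A7 52 → 0x9FE51AD9A752.
Top bit is set, so as a signed 48-bit value this is 0x9FE51AD9A752 − 2^48 = -105668629911726.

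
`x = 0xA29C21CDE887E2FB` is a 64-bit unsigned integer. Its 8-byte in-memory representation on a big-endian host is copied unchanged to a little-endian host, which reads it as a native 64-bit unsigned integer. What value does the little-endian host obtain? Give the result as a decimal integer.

Stored big-endian, the bytes at ascending addresses are A2 9C 21 CD E8 87 E2 FB.
Read back as little-endian, the first byte is least significant, giving 0xFBE287E8CD219CA2.
0xFBE287E8CD219CA2 = 18150218882200214690.

18150218882200214690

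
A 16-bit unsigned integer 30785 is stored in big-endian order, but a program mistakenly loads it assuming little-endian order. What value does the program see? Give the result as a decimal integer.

16760

30785 in 16-bit hexadecimal is 0x7841.
Stored big-endian, the bytes at ascending addresses are 78 41.
Read back as little-endian, the first byte is least significant, giving 0x4178.
0x4178 = 16760.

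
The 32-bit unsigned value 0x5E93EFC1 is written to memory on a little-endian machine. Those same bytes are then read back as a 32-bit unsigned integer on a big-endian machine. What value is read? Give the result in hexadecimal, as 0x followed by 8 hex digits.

0xC1EF935E

Stored little-endian, the bytes at ascending addresses are C1 EF 93 5E.
Read back as big-endian, the last byte is least significant, giving 0xC1EF935E.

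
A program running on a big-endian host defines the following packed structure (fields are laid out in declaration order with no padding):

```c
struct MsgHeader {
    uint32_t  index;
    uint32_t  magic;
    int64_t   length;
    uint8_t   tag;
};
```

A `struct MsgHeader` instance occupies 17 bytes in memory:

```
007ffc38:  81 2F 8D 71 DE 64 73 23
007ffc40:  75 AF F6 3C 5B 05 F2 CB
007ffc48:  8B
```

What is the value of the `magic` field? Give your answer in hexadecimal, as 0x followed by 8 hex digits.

`magic` follows `index` (4 bytes), so it starts at byte offset 4 and occupies 4 bytes.
Bytes at offsets 4..7: DE 64 73 23.
Big-endian: lowest address holds the most-significant byte.
The bytes are already most-significant first: 0xDE647323.

0xDE647323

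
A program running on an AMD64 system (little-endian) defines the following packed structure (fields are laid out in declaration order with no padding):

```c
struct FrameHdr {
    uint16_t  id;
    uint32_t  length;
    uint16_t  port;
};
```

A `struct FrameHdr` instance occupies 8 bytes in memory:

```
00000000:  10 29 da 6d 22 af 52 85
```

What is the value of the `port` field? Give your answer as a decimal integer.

34130

`port` follows `id` (2 B), `length` (4 B), so it starts at offset 2 + 4 = 6 and occupies 2 bytes.
Bytes at offsets 6..7: 52 85.
Little-endian: lowest address holds the least-significant byte.
Reassemble most-significant byte first: 85 52 → 0x8552.
0x8552 = 34130.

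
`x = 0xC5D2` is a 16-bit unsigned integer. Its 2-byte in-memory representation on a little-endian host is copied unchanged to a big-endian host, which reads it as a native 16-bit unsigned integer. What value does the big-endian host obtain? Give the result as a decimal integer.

Stored little-endian, the bytes at ascending addresses are D2 C5.
Read back as big-endian, the last byte is least significant, giving 0xD2C5.
0xD2C5 = 53957.

53957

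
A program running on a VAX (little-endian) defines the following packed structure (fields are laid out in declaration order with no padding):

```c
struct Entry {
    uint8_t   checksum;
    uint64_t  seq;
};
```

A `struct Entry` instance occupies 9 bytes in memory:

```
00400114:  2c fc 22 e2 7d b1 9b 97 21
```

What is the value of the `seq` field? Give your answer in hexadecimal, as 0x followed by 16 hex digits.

`seq` follows `checksum` (1 byte), so it starts at byte offset 1 and occupies 8 bytes.
Bytes at offsets 1..8: FC 22 E2 7D B1 9B 97 21.
Little-endian stores the least-significant byte at the lowest address.
Reassemble most-significant byte first: 21 97 9B B1 7D E2 22 FC → 0x21979BB17DE222FC.

0x21979BB17DE222FC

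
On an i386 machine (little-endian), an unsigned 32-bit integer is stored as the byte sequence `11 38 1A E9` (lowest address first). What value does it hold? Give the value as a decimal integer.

3910809617

Little-endian: lowest address holds the least-significant byte.
Reassemble most-significant byte first: E9 1A 38 11 → 0xE91A3811.
0xE91A3811 = 3910809617.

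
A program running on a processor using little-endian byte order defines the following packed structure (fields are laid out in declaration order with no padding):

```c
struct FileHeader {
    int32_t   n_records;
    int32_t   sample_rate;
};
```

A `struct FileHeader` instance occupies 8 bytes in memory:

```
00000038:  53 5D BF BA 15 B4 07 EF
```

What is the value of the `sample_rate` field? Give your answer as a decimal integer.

`sample_rate` follows `n_records` (4 bytes), so it starts at byte offset 4 and occupies 4 bytes.
Bytes at offsets 4..7: 15 B4 07 EF.
Little-endian stores the least-significant byte at the lowest address.
Reassemble most-significant byte first: EF 07 B4 15 → 0xEF07B415.
Top bit is set, so as a signed 32-bit value this is 0xEF07B415 − 2^32 = -284707819.

-284707819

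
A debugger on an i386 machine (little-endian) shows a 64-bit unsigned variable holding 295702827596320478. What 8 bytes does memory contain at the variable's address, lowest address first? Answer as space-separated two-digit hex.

DE 0E F5 AD 27 8C 1A 04

295702827596320478 in hexadecimal, padded to 64 bits, is 0x041A8C27ADF50EDE.
Split into bytes (most-significant first): 04 1A 8C 27 AD F5 0E DE.
Little-endian stores the least-significant byte at the lowest address.
So at ascending addresses the bytes are DE 0E F5 AD 27 8C 1A 04.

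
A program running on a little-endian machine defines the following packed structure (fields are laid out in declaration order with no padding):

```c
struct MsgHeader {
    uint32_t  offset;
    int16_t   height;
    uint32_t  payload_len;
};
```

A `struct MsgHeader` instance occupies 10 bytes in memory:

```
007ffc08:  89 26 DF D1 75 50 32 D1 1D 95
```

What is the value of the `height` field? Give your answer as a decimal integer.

20597

`height` follows `offset` (4 bytes), so it starts at byte offset 4 and occupies 2 bytes.
Bytes at offsets 4..5: 75 50.
Little-endian stores the least-significant byte at the lowest address.
Reassemble most-significant byte first: 50 75 → 0x5075.
0x5075 = 20597.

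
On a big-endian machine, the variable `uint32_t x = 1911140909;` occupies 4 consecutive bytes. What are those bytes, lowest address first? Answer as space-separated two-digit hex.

71 E9 B2 2D

1911140909 in hexadecimal, padded to 32 bits, is 0x71E9B22D.
Split into bytes (most-significant first): 71 E9 B2 2D.
Big-endian stores the most-significant byte at the lowest address.
So the memory order matches the most-significant-first order: 71 E9 B2 2D.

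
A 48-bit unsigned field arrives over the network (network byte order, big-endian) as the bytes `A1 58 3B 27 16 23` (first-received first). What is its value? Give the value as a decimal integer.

177400321611299

In big-endian order the high byte comes first in memory.
The bytes are already most-significant first: 0xA1583B271623.
0xA1583B271623 = 177400321611299.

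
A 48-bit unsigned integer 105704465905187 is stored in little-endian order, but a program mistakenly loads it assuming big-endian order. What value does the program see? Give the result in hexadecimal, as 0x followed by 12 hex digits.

0x2336243D2360

105704465905187 in 48-bit hexadecimal is 0x60233D243623.
Stored little-endian, the bytes at ascending addresses are 23 36 24 3D 23 60.
Read back as big-endian, the last byte is least significant, giving 0x2336243D2360.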